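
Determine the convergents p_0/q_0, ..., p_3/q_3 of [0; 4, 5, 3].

0/1, 1/4, 5/21, 16/67

Using the convergent recurrence p_i = a_i*p_{i-1} + p_{i-2}, q_i = a_i*q_{i-1} + q_{i-2} with p_{-2}=0, p_{-1}=1, q_{-2}=1, q_{-1}=0:
  i=0: a_0=0, p_0 = 0*1 + 0 = 0, q_0 = 0*0 + 1 = 1.
  i=1: a_1=4, p_1 = 4*0 + 1 = 1, q_1 = 4*1 + 0 = 4.
  i=2: a_2=5, p_2 = 5*1 + 0 = 5, q_2 = 5*4 + 1 = 21.
  i=3: a_3=3, p_3 = 3*5 + 1 = 16, q_3 = 3*21 + 4 = 67.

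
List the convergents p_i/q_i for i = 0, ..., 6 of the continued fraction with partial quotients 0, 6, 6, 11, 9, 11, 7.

Using the convergent recurrence p_i = a_i*p_{i-1} + p_{i-2}, q_i = a_i*q_{i-1} + q_{i-2} with p_{-2}=0, p_{-1}=1, q_{-2}=1, q_{-1}=0:
  i=0: a_0=0, p_0 = 0*1 + 0 = 0, q_0 = 0*0 + 1 = 1.
  i=1: a_1=6, p_1 = 6*0 + 1 = 1, q_1 = 6*1 + 0 = 6.
  i=2: a_2=6, p_2 = 6*1 + 0 = 6, q_2 = 6*6 + 1 = 37.
  i=3: a_3=11, p_3 = 11*6 + 1 = 67, q_3 = 11*37 + 6 = 413.
  i=4: a_4=9, p_4 = 9*67 + 6 = 609, q_4 = 9*413 + 37 = 3754.
  i=5: a_5=11, p_5 = 11*609 + 67 = 6766, q_5 = 11*3754 + 413 = 41707.
  i=6: a_6=7, p_6 = 7*6766 + 609 = 47971, q_6 = 7*41707 + 3754 = 295703.

0/1, 1/6, 6/37, 67/413, 609/3754, 6766/41707, 47971/295703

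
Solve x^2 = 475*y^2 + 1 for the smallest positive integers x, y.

First expand sqrt(475) as a continued fraction. With x_i = (sqrt(475) + m_i)/d_i and (m_0, d_0) = (0, 1): a_0 = floor(sqrt(475)) = 21, since 21^2 = 441 <= 475 < 484 = 22^2.
Iterate m_{i+1} = d_i*a_i - m_i, d_{i+1} = (475 - m_{i+1}^2)/d_i, a_{i+1} = floor((a_0 + m_{i+1})/d_{i+1}):
  m_1 = 1*21 - 0 = 21, d_1 = (475 - 21^2)/1 = 34/1 = 34, a_1 = floor((21 + 21)/34) = 1.
  m_2 = 34*1 - 21 = 13, d_2 = (475 - 13^2)/34 = 306/34 = 9, a_2 = floor((21 + 13)/9) = 3.
  m_3 = 9*3 - 13 = 14, d_3 = (475 - 14^2)/9 = 279/9 = 31, a_3 = floor((21 + 14)/31) = 1.
  m_4 = 31*1 - 14 = 17, d_4 = (475 - 17^2)/31 = 186/31 = 6, a_4 = floor((21 + 17)/6) = 6.
  m_5 = 6*6 - 17 = 19, d_5 = (475 - 19^2)/6 = 114/6 = 19, a_5 = floor((21 + 19)/19) = 2.
  m_6 = 19*2 - 19 = 19, d_6 = (475 - 19^2)/19 = 114/19 = 6, a_6 = floor((21 + 19)/6) = 6.
  m_7 = 6*6 - 19 = 17, d_7 = (475 - 17^2)/6 = 186/6 = 31, a_7 = floor((21 + 17)/31) = 1.
  m_8 = 31*1 - 17 = 14, d_8 = (475 - 14^2)/31 = 279/31 = 9, a_8 = floor((21 + 14)/9) = 3.
  m_9 = 9*3 - 14 = 13, d_9 = (475 - 13^2)/9 = 306/9 = 34, a_9 = floor((21 + 13)/34) = 1.
  m_10 = 34*1 - 13 = 21, d_10 = (475 - 21^2)/34 = 34/34 = 1, a_10 = floor((21 + 21)/1) = 42.
  m_11 = 1*42 - 21 = 21, d_11 = (475 - 21^2)/1 = 34/1 = 34: (m_11, d_11) = (m_1, d_1) = (21, 34), so from here the quotients repeat a_1, ..., a_10; the period length is 10.
So sqrt(475) = [21; (1, 3, 1, 6, 2, 6, 1, 3, 1, 42)] with period length k = 10.
k is even, so the fundamental solution of x^2 - 475y^2 = 1 is (p_{k-1}, q_{k-1}) = (p_9, q_9); compute convergents through index 9.
Convergents (p_i = a_i*p_{i-1} + p_{i-2}, q_i = a_i*q_{i-1} + q_{i-2} with p_{-2}=0, p_{-1}=1, q_{-2}=1, q_{-1}=0):
  i=0: a_0=21, p_0 = 21*1 + 0 = 21, q_0 = 21*0 + 1 = 1.
  i=1: a_1=1, p_1 = 1*21 + 1 = 22, q_1 = 1*1 + 0 = 1.
  i=2: a_2=3, p_2 = 3*22 + 21 = 87, q_2 = 3*1 + 1 = 4.
  i=3: a_3=1, p_3 = 1*87 + 22 = 109, q_3 = 1*4 + 1 = 5.
  i=4: a_4=6, p_4 = 6*109 + 87 = 741, q_4 = 6*5 + 4 = 34.
  i=5: a_5=2, p_5 = 2*741 + 109 = 1591, q_5 = 2*34 + 5 = 73.
  i=6: a_6=6, p_6 = 6*1591 + 741 = 10287, q_6 = 6*73 + 34 = 472.
  i=7: a_7=1, p_7 = 1*10287 + 1591 = 11878, q_7 = 1*472 + 73 = 545.
  i=8: a_8=3, p_8 = 3*11878 + 10287 = 45921, q_8 = 3*545 + 472 = 2107.
  i=9: a_9=1, p_9 = 1*45921 + 11878 = 57799, q_9 = 1*2107 + 545 = 2652.
Check: 57799^2 - 475*2652^2 = 3340724401 - 3340724400 = 1, so (x, y) = (57799, 2652) solves the equation, and by the theorem it is the least positive solution.

(x, y) = (57799, 2652)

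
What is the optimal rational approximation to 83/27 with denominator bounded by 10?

Expand x = 83/27 as a continued fraction with the Euclidean algorithm:
  83 = 3*27 + 2, so a_0 = 3.
  27 = 13*2 + 1, so a_1 = 13.
  2 = 2*1 + 0, so a_2 = 2.
so x = [3; 13, 2].
Convergents (p_i = a_i*p_{i-1} + p_{i-2}, q_i = a_i*q_{i-1} + q_{i-2} with p_{-2}=0, p_{-1}=1, q_{-2}=1, q_{-1}=0), until the denominator exceeds 10:
  i=0: a_0=3, p_0 = 3*1 + 0 = 3, q_0 = 3*0 + 1 = 1.
  i=1: a_1=13, p_1 = 13*3 + 1 = 40, q_1 = 13*1 + 0 = 13.
q_1 = 13 > 10, so the last convergent with denominator <= 10 is p_0/q_0 = 3/1.
The closest fraction with denominator <= 10 is either p_0/q_0 or the intermediate fraction (k*p_0 + p_{-1})/(k*q_0 + q_{-1}) with the largest k >= 1 whose denominator stays <= 10; these approach x as k grows, and every other convergent or intermediate fraction in range is farther away.
Largest k: floor((10 - q_{-1})/q_0) = floor((10 - 0)/1) = 10 (using the seeds p_{-1} = 1, q_{-1} = 0).
That gives (10*3 + 1)/(10*1 + 0) = 31/10.
Compare the errors: |x - 3/1| = |83*1 - 3*27|/(27*1) = 2/27, and |x - 31/10| = |83*10 - 31*27|/(27*10) = 7/270.
Cross-multiplying, 7*27 = 189 < 540 = 2*270, so 7/270 is smaller: the intermediate fraction 31/10 is closer to x than 3/1.

31/10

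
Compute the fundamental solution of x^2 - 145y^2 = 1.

(x, y) = (289, 24)

First expand sqrt(145) as a continued fraction. With x_i = (sqrt(145) + m_i)/d_i and (m_0, d_0) = (0, 1): a_0 = floor(sqrt(145)) = 12, since 12^2 = 144 <= 145 < 169 = 13^2.
Iterate m_{i+1} = d_i*a_i - m_i, d_{i+1} = (145 - m_{i+1}^2)/d_i, a_{i+1} = floor((a_0 + m_{i+1})/d_{i+1}):
  m_1 = 1*12 - 0 = 12, d_1 = (145 - 12^2)/1 = 1/1 = 1, a_1 = floor((12 + 12)/1) = 24.
  m_2 = 1*24 - 12 = 12, d_2 = (145 - 12^2)/1 = 1/1 = 1: (m_2, d_2) = (m_1, d_1) = (12, 1), so from here the quotient a_1 repeats; the period length is 1.
So sqrt(145) = [12; (24)] with period length k = 1.
k is odd, so (p_{k-1}, q_{k-1}) only solves x^2 - 145y^2 = -1 and the fundamental solution of x^2 - 145y^2 = 1 is (p_{2k-1}, q_{2k-1}) = (p_1, q_1); compute convergents through index 1, running through the period twice.
Convergents (p_i = a_i*p_{i-1} + p_{i-2}, q_i = a_i*q_{i-1} + q_{i-2} with p_{-2}=0, p_{-1}=1, q_{-2}=1, q_{-1}=0):
  i=0: a_0=12, p_0 = 12*1 + 0 = 12, q_0 = 12*0 + 1 = 1.
  i=1: a_1=24, p_1 = 24*12 + 1 = 289, q_1 = 24*1 + 0 = 24.
Indeed p_0^2 - 145*q_0^2 = 144 - 145 = -1, not +1.
Check: 289^2 - 145*24^2 = 83521 - 83520 = 1, so (x, y) = (289, 24) solves the equation, and by the theorem it is the least positive solution.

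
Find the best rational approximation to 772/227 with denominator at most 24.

Expand x = 772/227 as a continued fraction with the Euclidean algorithm:
  772 = 3*227 + 91, so a_0 = 3.
  227 = 2*91 + 45, so a_1 = 2.
  91 = 2*45 + 1, so a_2 = 2.
  45 = 45*1 + 0, so a_3 = 45.
so x = [3; 2, 2, 45].
Convergents (p_i = a_i*p_{i-1} + p_{i-2}, q_i = a_i*q_{i-1} + q_{i-2} with p_{-2}=0, p_{-1}=1, q_{-2}=1, q_{-1}=0), until the denominator exceeds 24:
  i=0: a_0=3, p_0 = 3*1 + 0 = 3, q_0 = 3*0 + 1 = 1.
  i=1: a_1=2, p_1 = 2*3 + 1 = 7, q_1 = 2*1 + 0 = 2.
  i=2: a_2=2, p_2 = 2*7 + 3 = 17, q_2 = 2*2 + 1 = 5.
  i=3: a_3=45, p_3 = 45*17 + 7 = 772, q_3 = 45*5 + 2 = 227.
q_3 = 227 > 24, so the last convergent with denominator <= 24 is p_2/q_2 = 17/5.
The closest fraction with denominator <= 24 is either p_2/q_2 or the intermediate fraction (k*p_2 + p_1)/(k*q_2 + q_1) with the largest k >= 1 whose denominator stays <= 24; these approach x as k grows, and every other convergent or intermediate fraction in range is farther away.
Largest k: floor((24 - q_1)/q_2) = floor((24 - 2)/5) = 4.
That gives (4*17 + 7)/(4*5 + 2) = 75/22.
Compare the errors: |x - 17/5| = |772*5 - 17*227|/(227*5) = 1/1135, and |x - 75/22| = |772*22 - 75*227|/(227*22) = 41/4994.
Cross-multiplying, 1*4994 = 4994 < 46535 = 41*1135, so 1/1135 is smaller: the convergent 17/5 is closer to x than 75/22.

17/5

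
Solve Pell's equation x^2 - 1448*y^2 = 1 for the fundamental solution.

First expand sqrt(1448) as a continued fraction. With x_i = (sqrt(1448) + m_i)/d_i and (m_0, d_0) = (0, 1): a_0 = floor(sqrt(1448)) = 38, since 38^2 = 1444 <= 1448 < 1521 = 39^2.
Iterate m_{i+1} = d_i*a_i - m_i, d_{i+1} = (1448 - m_{i+1}^2)/d_i, a_{i+1} = floor((a_0 + m_{i+1})/d_{i+1}):
  m_1 = 1*38 - 0 = 38, d_1 = (1448 - 38^2)/1 = 4/1 = 4, a_1 = floor((38 + 38)/4) = 19.
  m_2 = 4*19 - 38 = 38, d_2 = (1448 - 38^2)/4 = 4/4 = 1, a_2 = floor((38 + 38)/1) = 76.
  m_3 = 1*76 - 38 = 38, d_3 = (1448 - 38^2)/1 = 4/1 = 4: (m_3, d_3) = (m_1, d_1) = (38, 4), so from here the quotients repeat a_1, a_2; the period length is 2.
So sqrt(1448) = [38; (19, 76)] with period length k = 2.
k is even, so the fundamental solution of x^2 - 1448y^2 = 1 is (p_{k-1}, q_{k-1}) = (p_1, q_1); compute convergents through index 1.
Convergents (p_i = a_i*p_{i-1} + p_{i-2}, q_i = a_i*q_{i-1} + q_{i-2} with p_{-2}=0, p_{-1}=1, q_{-2}=1, q_{-1}=0):
  i=0: a_0=38, p_0 = 38*1 + 0 = 38, q_0 = 38*0 + 1 = 1.
  i=1: a_1=19, p_1 = 19*38 + 1 = 723, q_1 = 19*1 + 0 = 19.
Check: 723^2 - 1448*19^2 = 522729 - 522728 = 1, so (x, y) = (723, 19) solves the equation, and by the theorem it is the least positive solution.

(x, y) = (723, 19)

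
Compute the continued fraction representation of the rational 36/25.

Run the Euclidean algorithm on 36 and 25; the successive quotients are the partial quotients a_0, a_1, ... (each step inverts the fractional part left over by the previous one):
  36 = 1*25 + 11, so a_0 = 1.
  25 = 2*11 + 3, so a_1 = 2.
  11 = 3*3 + 2, so a_2 = 3.
  3 = 1*2 + 1, so a_3 = 1.
  2 = 2*1 + 0, so a_4 = 2.
The remainder reaches 0 after 5 divisions, so the expansion has 5 partial quotients, read off in order.

[1; 2, 3, 1, 2]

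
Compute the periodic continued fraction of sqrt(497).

Write x_i = (sqrt(497) + m_i)/d_i with (m_0, d_0) = (0, 1). a_0 = floor(sqrt(497)) = 22, since 22^2 = 484 <= 497 < 529 = 23^2.
Iterate m_{i+1} = d_i*a_i - m_i, d_{i+1} = (497 - m_{i+1}^2)/d_i, a_{i+1} = floor((a_0 + m_{i+1})/d_{i+1}):
  m_1 = 1*22 - 0 = 22, d_1 = (497 - 22^2)/1 = 13/1 = 13, a_1 = floor((22 + 22)/13) = 3.
  m_2 = 13*3 - 22 = 17, d_2 = (497 - 17^2)/13 = 208/13 = 16, a_2 = floor((22 + 17)/16) = 2.
  m_3 = 16*2 - 17 = 15, d_3 = (497 - 15^2)/16 = 272/16 = 17, a_3 = floor((22 + 15)/17) = 2.
  m_4 = 17*2 - 15 = 19, d_4 = (497 - 19^2)/17 = 136/17 = 8, a_4 = floor((22 + 19)/8) = 5.
  m_5 = 8*5 - 19 = 21, d_5 = (497 - 21^2)/8 = 56/8 = 7, a_5 = floor((22 + 21)/7) = 6.
  m_6 = 7*6 - 21 = 21, d_6 = (497 - 21^2)/7 = 56/7 = 8, a_6 = floor((22 + 21)/8) = 5.
  m_7 = 8*5 - 21 = 19, d_7 = (497 - 19^2)/8 = 136/8 = 17, a_7 = floor((22 + 19)/17) = 2.
  m_8 = 17*2 - 19 = 15, d_8 = (497 - 15^2)/17 = 272/17 = 16, a_8 = floor((22 + 15)/16) = 2.
  m_9 = 16*2 - 15 = 17, d_9 = (497 - 17^2)/16 = 208/16 = 13, a_9 = floor((22 + 17)/13) = 3.
  m_10 = 13*3 - 17 = 22, d_10 = (497 - 22^2)/13 = 13/13 = 1, a_10 = floor((22 + 22)/1) = 44.
  m_11 = 1*44 - 22 = 22, d_11 = (497 - 22^2)/1 = 13/1 = 13: (m_11, d_11) = (m_1, d_1) = (22, 13), so from here the quotients repeat a_1, ..., a_10; the period length is 10.
Hence the expansion of sqrt(497) is a_0 = 22 followed by the repeating block 3, 2, 2, 5, 6, 5, 2, 2, 3, 44 (period 10).

[22; (3, 2, 2, 5, 6, 5, 2, 2, 3, 44)]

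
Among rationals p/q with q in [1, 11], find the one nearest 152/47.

29/9

Expand x = 152/47 as a continued fraction with the Euclidean algorithm:
  152 = 3*47 + 11, so a_0 = 3.
  47 = 4*11 + 3, so a_1 = 4.
  11 = 3*3 + 2, so a_2 = 3.
  3 = 1*2 + 1, so a_3 = 1.
  2 = 2*1 + 0, so a_4 = 2.
so x = [3; 4, 3, 1, 2].
Convergents (p_i = a_i*p_{i-1} + p_{i-2}, q_i = a_i*q_{i-1} + q_{i-2} with p_{-2}=0, p_{-1}=1, q_{-2}=1, q_{-1}=0), until the denominator exceeds 11:
  i=0: a_0=3, p_0 = 3*1 + 0 = 3, q_0 = 3*0 + 1 = 1.
  i=1: a_1=4, p_1 = 4*3 + 1 = 13, q_1 = 4*1 + 0 = 4.
  i=2: a_2=3, p_2 = 3*13 + 3 = 42, q_2 = 3*4 + 1 = 13.
q_2 = 13 > 11, so the last convergent with denominator <= 11 is p_1/q_1 = 13/4.
The closest fraction with denominator <= 11 is either p_1/q_1 or the intermediate fraction (k*p_1 + p_0)/(k*q_1 + q_0) with the largest k >= 1 whose denominator stays <= 11; these approach x as k grows, and every other convergent or intermediate fraction in range is farther away.
Largest k: floor((11 - q_0)/q_1) = floor((11 - 1)/4) = 2.
That gives (2*13 + 3)/(2*4 + 1) = 29/9.
Compare the errors: |x - 13/4| = |152*4 - 13*47|/(47*4) = 3/188, and |x - 29/9| = |152*9 - 29*47|/(47*9) = 5/423.
Cross-multiplying, 5*188 = 940 < 1269 = 3*423, so 5/423 is smaller: the intermediate fraction 29/9 is closer to x than 13/4.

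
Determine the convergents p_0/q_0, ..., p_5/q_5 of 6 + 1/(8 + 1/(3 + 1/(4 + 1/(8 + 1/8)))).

6/1, 49/8, 153/25, 661/108, 5441/889, 44189/7220

Using the convergent recurrence p_i = a_i*p_{i-1} + p_{i-2}, q_i = a_i*q_{i-1} + q_{i-2} with p_{-2}=0, p_{-1}=1, q_{-2}=1, q_{-1}=0:
  i=0: a_0=6, p_0 = 6*1 + 0 = 6, q_0 = 6*0 + 1 = 1.
  i=1: a_1=8, p_1 = 8*6 + 1 = 49, q_1 = 8*1 + 0 = 8.
  i=2: a_2=3, p_2 = 3*49 + 6 = 153, q_2 = 3*8 + 1 = 25.
  i=3: a_3=4, p_3 = 4*153 + 49 = 661, q_3 = 4*25 + 8 = 108.
  i=4: a_4=8, p_4 = 8*661 + 153 = 5441, q_4 = 8*108 + 25 = 889.
  i=5: a_5=8, p_5 = 8*5441 + 661 = 44189, q_5 = 8*889 + 108 = 7220.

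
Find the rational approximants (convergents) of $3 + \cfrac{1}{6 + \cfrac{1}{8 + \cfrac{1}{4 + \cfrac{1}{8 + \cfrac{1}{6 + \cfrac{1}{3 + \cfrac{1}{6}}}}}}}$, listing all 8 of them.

Using the convergent recurrence p_i = a_i*p_{i-1} + p_{i-2}, q_i = a_i*q_{i-1} + q_{i-2} with p_{-2}=0, p_{-1}=1, q_{-2}=1, q_{-1}=0:
  i=0: a_0=3, p_0 = 3*1 + 0 = 3, q_0 = 3*0 + 1 = 1.
  i=1: a_1=6, p_1 = 6*3 + 1 = 19, q_1 = 6*1 + 0 = 6.
  i=2: a_2=8, p_2 = 8*19 + 3 = 155, q_2 = 8*6 + 1 = 49.
  i=3: a_3=4, p_3 = 4*155 + 19 = 639, q_3 = 4*49 + 6 = 202.
  i=4: a_4=8, p_4 = 8*639 + 155 = 5267, q_4 = 8*202 + 49 = 1665.
  i=5: a_5=6, p_5 = 6*5267 + 639 = 32241, q_5 = 6*1665 + 202 = 10192.
  i=6: a_6=3, p_6 = 3*32241 + 5267 = 101990, q_6 = 3*10192 + 1665 = 32241.
  i=7: a_7=6, p_7 = 6*101990 + 32241 = 644181, q_7 = 6*32241 + 10192 = 203638.

3/1, 19/6, 155/49, 639/202, 5267/1665, 32241/10192, 101990/32241, 644181/203638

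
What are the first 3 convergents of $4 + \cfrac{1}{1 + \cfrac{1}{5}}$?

Using the convergent recurrence p_i = a_i*p_{i-1} + p_{i-2}, q_i = a_i*q_{i-1} + q_{i-2} with p_{-2}=0, p_{-1}=1, q_{-2}=1, q_{-1}=0:
  i=0: a_0=4, p_0 = 4*1 + 0 = 4, q_0 = 4*0 + 1 = 1.
  i=1: a_1=1, p_1 = 1*4 + 1 = 5, q_1 = 1*1 + 0 = 1.
  i=2: a_2=5, p_2 = 5*5 + 4 = 29, q_2 = 5*1 + 1 = 6.

4/1, 5/1, 29/6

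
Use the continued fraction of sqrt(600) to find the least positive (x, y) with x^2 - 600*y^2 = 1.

(x, y) = (49, 2)

First expand sqrt(600) as a continued fraction. With x_i = (sqrt(600) + m_i)/d_i and (m_0, d_0) = (0, 1): a_0 = floor(sqrt(600)) = 24, since 24^2 = 576 <= 600 < 625 = 25^2.
Iterate m_{i+1} = d_i*a_i - m_i, d_{i+1} = (600 - m_{i+1}^2)/d_i, a_{i+1} = floor((a_0 + m_{i+1})/d_{i+1}):
  m_1 = 1*24 - 0 = 24, d_1 = (600 - 24^2)/1 = 24/1 = 24, a_1 = floor((24 + 24)/24) = 2.
  m_2 = 24*2 - 24 = 24, d_2 = (600 - 24^2)/24 = 24/24 = 1, a_2 = floor((24 + 24)/1) = 48.
  m_3 = 1*48 - 24 = 24, d_3 = (600 - 24^2)/1 = 24/1 = 24: (m_3, d_3) = (m_1, d_1) = (24, 24), so from here the quotients repeat a_1, a_2; the period length is 2.
So sqrt(600) = [24; (2, 48)] with period length k = 2.
k is even, so the fundamental solution of x^2 - 600y^2 = 1 is (p_{k-1}, q_{k-1}) = (p_1, q_1); compute convergents through index 1.
Convergents (p_i = a_i*p_{i-1} + p_{i-2}, q_i = a_i*q_{i-1} + q_{i-2} with p_{-2}=0, p_{-1}=1, q_{-2}=1, q_{-1}=0):
  i=0: a_0=24, p_0 = 24*1 + 0 = 24, q_0 = 24*0 + 1 = 1.
  i=1: a_1=2, p_1 = 2*24 + 1 = 49, q_1 = 2*1 + 0 = 2.
Check: 49^2 - 600*2^2 = 2401 - 2400 = 1, so (x, y) = (49, 2) solves the equation, and by the theorem it is the least positive solution.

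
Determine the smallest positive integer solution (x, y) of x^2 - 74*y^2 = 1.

(x, y) = (3699, 430)

First expand sqrt(74) as a continued fraction. With x_i = (sqrt(74) + m_i)/d_i and (m_0, d_0) = (0, 1): a_0 = floor(sqrt(74)) = 8, since 8^2 = 64 <= 74 < 81 = 9^2.
Iterate m_{i+1} = d_i*a_i - m_i, d_{i+1} = (74 - m_{i+1}^2)/d_i, a_{i+1} = floor((a_0 + m_{i+1})/d_{i+1}):
  m_1 = 1*8 - 0 = 8, d_1 = (74 - 8^2)/1 = 10/1 = 10, a_1 = floor((8 + 8)/10) = 1.
  m_2 = 10*1 - 8 = 2, d_2 = (74 - 2^2)/10 = 70/10 = 7, a_2 = floor((8 + 2)/7) = 1.
  m_3 = 7*1 - 2 = 5, d_3 = (74 - 5^2)/7 = 49/7 = 7, a_3 = floor((8 + 5)/7) = 1.
  m_4 = 7*1 - 5 = 2, d_4 = (74 - 2^2)/7 = 70/7 = 10, a_4 = floor((8 + 2)/10) = 1.
  m_5 = 10*1 - 2 = 8, d_5 = (74 - 8^2)/10 = 10/10 = 1, a_5 = floor((8 + 8)/1) = 16.
  m_6 = 1*16 - 8 = 8, d_6 = (74 - 8^2)/1 = 10/1 = 10: (m_6, d_6) = (m_1, d_1) = (8, 10), so from here the quotients repeat a_1, ..., a_5; the period length is 5.
So sqrt(74) = [8; (1, 1, 1, 1, 16)] with period length k = 5.
k is odd, so (p_{k-1}, q_{k-1}) only solves x^2 - 74y^2 = -1 and the fundamental solution of x^2 - 74y^2 = 1 is (p_{2k-1}, q_{2k-1}) = (p_9, q_9); compute convergents through index 9, running through the period twice.
Convergents (p_i = a_i*p_{i-1} + p_{i-2}, q_i = a_i*q_{i-1} + q_{i-2} with p_{-2}=0, p_{-1}=1, q_{-2}=1, q_{-1}=0):
  i=0: a_0=8, p_0 = 8*1 + 0 = 8, q_0 = 8*0 + 1 = 1.
  i=1: a_1=1, p_1 = 1*8 + 1 = 9, q_1 = 1*1 + 0 = 1.
  i=2: a_2=1, p_2 = 1*9 + 8 = 17, q_2 = 1*1 + 1 = 2.
  i=3: a_3=1, p_3 = 1*17 + 9 = 26, q_3 = 1*2 + 1 = 3.
  i=4: a_4=1, p_4 = 1*26 + 17 = 43, q_4 = 1*3 + 2 = 5.
  i=5: a_5=16, p_5 = 16*43 + 26 = 714, q_5 = 16*5 + 3 = 83.
  i=6: a_6=1, p_6 = 1*714 + 43 = 757, q_6 = 1*83 + 5 = 88.
  i=7: a_7=1, p_7 = 1*757 + 714 = 1471, q_7 = 1*88 + 83 = 171.
  i=8: a_8=1, p_8 = 1*1471 + 757 = 2228, q_8 = 1*171 + 88 = 259.
  i=9: a_9=1, p_9 = 1*2228 + 1471 = 3699, q_9 = 1*259 + 171 = 430.
Indeed p_4^2 - 74*q_4^2 = 1849 - 1850 = -1, not +1.
Check: 3699^2 - 74*430^2 = 13682601 - 13682600 = 1, so (x, y) = (3699, 430) solves the equation, and by the theorem it is the least positive solution.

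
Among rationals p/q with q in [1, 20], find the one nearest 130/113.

23/20

Expand x = 130/113 as a continued fraction with the Euclidean algorithm:
  130 = 1*113 + 17, so a_0 = 1.
  113 = 6*17 + 11, so a_1 = 6.
  17 = 1*11 + 6, so a_2 = 1.
  11 = 1*6 + 5, so a_3 = 1.
  6 = 1*5 + 1, so a_4 = 1.
  5 = 5*1 + 0, so a_5 = 5.
so x = [1; 6, 1, 1, 1, 5].
Convergents (p_i = a_i*p_{i-1} + p_{i-2}, q_i = a_i*q_{i-1} + q_{i-2} with p_{-2}=0, p_{-1}=1, q_{-2}=1, q_{-1}=0), until the denominator exceeds 20:
  i=0: a_0=1, p_0 = 1*1 + 0 = 1, q_0 = 1*0 + 1 = 1.
  i=1: a_1=6, p_1 = 6*1 + 1 = 7, q_1 = 6*1 + 0 = 6.
  i=2: a_2=1, p_2 = 1*7 + 1 = 8, q_2 = 1*6 + 1 = 7.
  i=3: a_3=1, p_3 = 1*8 + 7 = 15, q_3 = 1*7 + 6 = 13.
  i=4: a_4=1, p_4 = 1*15 + 8 = 23, q_4 = 1*13 + 7 = 20.
  i=5: a_5=5, p_5 = 5*23 + 15 = 130, q_5 = 5*20 + 13 = 113.
q_5 = 113 > 20, so the last convergent with denominator <= 20 is p_4/q_4 = 23/20.
The closest fraction with denominator <= 20 is either p_4/q_4 or the intermediate fraction (k*p_4 + p_3)/(k*q_4 + q_3) with the largest k >= 1 whose denominator stays <= 20; these approach x as k grows, and every other convergent or intermediate fraction in range is farther away.
Largest k: floor((20 - q_3)/q_4) = floor((20 - 13)/20) = 0.
Since k = 0, no intermediate fraction beyond p_4/q_4 has denominator <= 20, so the convergent 23/20 is the closest (its error is |130*20 - 23*113|/(113*20) = 1/2260).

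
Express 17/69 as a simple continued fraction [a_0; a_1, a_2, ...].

[0; 4, 17]

Run the Euclidean algorithm on 17 and 69; the successive quotients are the partial quotients a_0, a_1, ... (each step inverts the fractional part left over by the previous one):
  17 = 0*69 + 17, so a_0 = 0.
  69 = 4*17 + 1, so a_1 = 4.
  17 = 17*1 + 0, so a_2 = 17.
The remainder reaches 0 after 3 divisions, so the expansion has 3 partial quotients, read off in order.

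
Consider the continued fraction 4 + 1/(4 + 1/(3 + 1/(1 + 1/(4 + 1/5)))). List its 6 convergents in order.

Using the convergent recurrence p_i = a_i*p_{i-1} + p_{i-2}, q_i = a_i*q_{i-1} + q_{i-2} with p_{-2}=0, p_{-1}=1, q_{-2}=1, q_{-1}=0:
  i=0: a_0=4, p_0 = 4*1 + 0 = 4, q_0 = 4*0 + 1 = 1.
  i=1: a_1=4, p_1 = 4*4 + 1 = 17, q_1 = 4*1 + 0 = 4.
  i=2: a_2=3, p_2 = 3*17 + 4 = 55, q_2 = 3*4 + 1 = 13.
  i=3: a_3=1, p_3 = 1*55 + 17 = 72, q_3 = 1*13 + 4 = 17.
  i=4: a_4=4, p_4 = 4*72 + 55 = 343, q_4 = 4*17 + 13 = 81.
  i=5: a_5=5, p_5 = 5*343 + 72 = 1787, q_5 = 5*81 + 17 = 422.

4/1, 17/4, 55/13, 72/17, 343/81, 1787/422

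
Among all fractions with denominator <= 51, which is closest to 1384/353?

Expand x = 1384/353 as a continued fraction with the Euclidean algorithm:
  1384 = 3*353 + 325, so a_0 = 3.
  353 = 1*325 + 28, so a_1 = 1.
  325 = 11*28 + 17, so a_2 = 11.
  28 = 1*17 + 11, so a_3 = 1.
  17 = 1*11 + 6, so a_4 = 1.
  11 = 1*6 + 5, so a_5 = 1.
  6 = 1*5 + 1, so a_6 = 1.
  5 = 5*1 + 0, so a_7 = 5.
so x = [3; 1, 11, 1, 1, 1, 1, 5].
Convergents (p_i = a_i*p_{i-1} + p_{i-2}, q_i = a_i*q_{i-1} + q_{i-2} with p_{-2}=0, p_{-1}=1, q_{-2}=1, q_{-1}=0), until the denominator exceeds 51:
  i=0: a_0=3, p_0 = 3*1 + 0 = 3, q_0 = 3*0 + 1 = 1.
  i=1: a_1=1, p_1 = 1*3 + 1 = 4, q_1 = 1*1 + 0 = 1.
  i=2: a_2=11, p_2 = 11*4 + 3 = 47, q_2 = 11*1 + 1 = 12.
  i=3: a_3=1, p_3 = 1*47 + 4 = 51, q_3 = 1*12 + 1 = 13.
  i=4: a_4=1, p_4 = 1*51 + 47 = 98, q_4 = 1*13 + 12 = 25.
  i=5: a_5=1, p_5 = 1*98 + 51 = 149, q_5 = 1*25 + 13 = 38.
  i=6: a_6=1, p_6 = 1*149 + 98 = 247, q_6 = 1*38 + 25 = 63.
q_6 = 63 > 51, so the last convergent with denominator <= 51 is p_5/q_5 = 149/38.
The closest fraction with denominator <= 51 is either p_5/q_5 or the intermediate fraction (k*p_5 + p_4)/(k*q_5 + q_4) with the largest k >= 1 whose denominator stays <= 51; these approach x as k grows, and every other convergent or intermediate fraction in range is farther away.
Largest k: floor((51 - q_4)/q_5) = floor((51 - 25)/38) = 0.
Since k = 0, no intermediate fraction beyond p_5/q_5 has denominator <= 51, so the convergent 149/38 is the closest (its error is |1384*38 - 149*353|/(353*38) = 5/13414).

149/38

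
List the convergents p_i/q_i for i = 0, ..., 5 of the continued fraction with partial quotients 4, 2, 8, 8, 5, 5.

Using the convergent recurrence p_i = a_i*p_{i-1} + p_{i-2}, q_i = a_i*q_{i-1} + q_{i-2} with p_{-2}=0, p_{-1}=1, q_{-2}=1, q_{-1}=0:
  i=0: a_0=4, p_0 = 4*1 + 0 = 4, q_0 = 4*0 + 1 = 1.
  i=1: a_1=2, p_1 = 2*4 + 1 = 9, q_1 = 2*1 + 0 = 2.
  i=2: a_2=8, p_2 = 8*9 + 4 = 76, q_2 = 8*2 + 1 = 17.
  i=3: a_3=8, p_3 = 8*76 + 9 = 617, q_3 = 8*17 + 2 = 138.
  i=4: a_4=5, p_4 = 5*617 + 76 = 3161, q_4 = 5*138 + 17 = 707.
  i=5: a_5=5, p_5 = 5*3161 + 617 = 16422, q_5 = 5*707 + 138 = 3673.

4/1, 9/2, 76/17, 617/138, 3161/707, 16422/3673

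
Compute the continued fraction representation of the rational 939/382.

[2; 2, 5, 2, 7, 2]

Run the Euclidean algorithm on 939 and 382; the successive quotients are the partial quotients a_0, a_1, ... (each step inverts the fractional part left over by the previous one):
  939 = 2*382 + 175, so a_0 = 2.
  382 = 2*175 + 32, so a_1 = 2.
  175 = 5*32 + 15, so a_2 = 5.
  32 = 2*15 + 2, so a_3 = 2.
  15 = 7*2 + 1, so a_4 = 7.
  2 = 2*1 + 0, so a_5 = 2.
The remainder reaches 0 after 6 divisions, so the expansion has 6 partial quotients, read off in order.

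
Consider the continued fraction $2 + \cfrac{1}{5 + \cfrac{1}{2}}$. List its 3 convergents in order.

Using the convergent recurrence p_i = a_i*p_{i-1} + p_{i-2}, q_i = a_i*q_{i-1} + q_{i-2} with p_{-2}=0, p_{-1}=1, q_{-2}=1, q_{-1}=0:
  i=0: a_0=2, p_0 = 2*1 + 0 = 2, q_0 = 2*0 + 1 = 1.
  i=1: a_1=5, p_1 = 5*2 + 1 = 11, q_1 = 5*1 + 0 = 5.
  i=2: a_2=2, p_2 = 2*11 + 2 = 24, q_2 = 2*5 + 1 = 11.

2/1, 11/5, 24/11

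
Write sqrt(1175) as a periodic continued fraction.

[34; (3, 1, 1, 2, 5, 1, 5, 2, 1, 1, 3, 68)]

Write x_i = (sqrt(1175) + m_i)/d_i with (m_0, d_0) = (0, 1). a_0 = floor(sqrt(1175)) = 34, since 34^2 = 1156 <= 1175 < 1225 = 35^2.
Iterate m_{i+1} = d_i*a_i - m_i, d_{i+1} = (1175 - m_{i+1}^2)/d_i, a_{i+1} = floor((a_0 + m_{i+1})/d_{i+1}):
  m_1 = 1*34 - 0 = 34, d_1 = (1175 - 34^2)/1 = 19/1 = 19, a_1 = floor((34 + 34)/19) = 3.
  m_2 = 19*3 - 34 = 23, d_2 = (1175 - 23^2)/19 = 646/19 = 34, a_2 = floor((34 + 23)/34) = 1.
  m_3 = 34*1 - 23 = 11, d_3 = (1175 - 11^2)/34 = 1054/34 = 31, a_3 = floor((34 + 11)/31) = 1.
  m_4 = 31*1 - 11 = 20, d_4 = (1175 - 20^2)/31 = 775/31 = 25, a_4 = floor((34 + 20)/25) = 2.
  m_5 = 25*2 - 20 = 30, d_5 = (1175 - 30^2)/25 = 275/25 = 11, a_5 = floor((34 + 30)/11) = 5.
  m_6 = 11*5 - 30 = 25, d_6 = (1175 - 25^2)/11 = 550/11 = 50, a_6 = floor((34 + 25)/50) = 1.
  m_7 = 50*1 - 25 = 25, d_7 = (1175 - 25^2)/50 = 550/50 = 11, a_7 = floor((34 + 25)/11) = 5.
  m_8 = 11*5 - 25 = 30, d_8 = (1175 - 30^2)/11 = 275/11 = 25, a_8 = floor((34 + 30)/25) = 2.
  m_9 = 25*2 - 30 = 20, d_9 = (1175 - 20^2)/25 = 775/25 = 31, a_9 = floor((34 + 20)/31) = 1.
  m_10 = 31*1 - 20 = 11, d_10 = (1175 - 11^2)/31 = 1054/31 = 34, a_10 = floor((34 + 11)/34) = 1.
  m_11 = 34*1 - 11 = 23, d_11 = (1175 - 23^2)/34 = 646/34 = 19, a_11 = floor((34 + 23)/19) = 3.
  m_12 = 19*3 - 23 = 34, d_12 = (1175 - 34^2)/19 = 19/19 = 1, a_12 = floor((34 + 34)/1) = 68.
  m_13 = 1*68 - 34 = 34, d_13 = (1175 - 34^2)/1 = 19/1 = 19: (m_13, d_13) = (m_1, d_1) = (34, 19), so from here the quotients repeat a_1, ..., a_12; the period length is 12.
Hence the expansion of sqrt(1175) is a_0 = 34 followed by the repeating block 3, 1, 1, 2, 5, 1, 5, 2, 1, 1, 3, 68 (period 12).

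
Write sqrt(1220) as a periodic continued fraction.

Write x_i = (sqrt(1220) + m_i)/d_i with (m_0, d_0) = (0, 1). a_0 = floor(sqrt(1220)) = 34, since 34^2 = 1156 <= 1220 < 1225 = 35^2.
Iterate m_{i+1} = d_i*a_i - m_i, d_{i+1} = (1220 - m_{i+1}^2)/d_i, a_{i+1} = floor((a_0 + m_{i+1})/d_{i+1}):
  m_1 = 1*34 - 0 = 34, d_1 = (1220 - 34^2)/1 = 64/1 = 64, a_1 = floor((34 + 34)/64) = 1.
  m_2 = 64*1 - 34 = 30, d_2 = (1220 - 30^2)/64 = 320/64 = 5, a_2 = floor((34 + 30)/5) = 12.
  m_3 = 5*12 - 30 = 30, d_3 = (1220 - 30^2)/5 = 320/5 = 64, a_3 = floor((34 + 30)/64) = 1.
  m_4 = 64*1 - 30 = 34, d_4 = (1220 - 34^2)/64 = 64/64 = 1, a_4 = floor((34 + 34)/1) = 68.
  m_5 = 1*68 - 34 = 34, d_5 = (1220 - 34^2)/1 = 64/1 = 64: (m_5, d_5) = (m_1, d_1) = (34, 64), so from here the quotients repeat a_1, ..., a_4; the period length is 4.
Hence the expansion of sqrt(1220) is a_0 = 34 followed by the repeating block 1, 12, 1, 68 (period 4).

[34; (1, 12, 1, 68)]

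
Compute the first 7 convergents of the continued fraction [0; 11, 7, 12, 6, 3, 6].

0/1, 1/11, 7/78, 85/947, 517/5760, 1636/18227, 10333/115122

Using the convergent recurrence p_i = a_i*p_{i-1} + p_{i-2}, q_i = a_i*q_{i-1} + q_{i-2} with p_{-2}=0, p_{-1}=1, q_{-2}=1, q_{-1}=0:
  i=0: a_0=0, p_0 = 0*1 + 0 = 0, q_0 = 0*0 + 1 = 1.
  i=1: a_1=11, p_1 = 11*0 + 1 = 1, q_1 = 11*1 + 0 = 11.
  i=2: a_2=7, p_2 = 7*1 + 0 = 7, q_2 = 7*11 + 1 = 78.
  i=3: a_3=12, p_3 = 12*7 + 1 = 85, q_3 = 12*78 + 11 = 947.
  i=4: a_4=6, p_4 = 6*85 + 7 = 517, q_4 = 6*947 + 78 = 5760.
  i=5: a_5=3, p_5 = 3*517 + 85 = 1636, q_5 = 3*5760 + 947 = 18227.
  i=6: a_6=6, p_6 = 6*1636 + 517 = 10333, q_6 = 6*18227 + 5760 = 115122.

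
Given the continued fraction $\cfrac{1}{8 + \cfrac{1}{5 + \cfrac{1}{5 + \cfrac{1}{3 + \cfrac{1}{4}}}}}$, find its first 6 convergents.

Using the convergent recurrence p_i = a_i*p_{i-1} + p_{i-2}, q_i = a_i*q_{i-1} + q_{i-2} with p_{-2}=0, p_{-1}=1, q_{-2}=1, q_{-1}=0:
  i=0: a_0=0, p_0 = 0*1 + 0 = 0, q_0 = 0*0 + 1 = 1.
  i=1: a_1=8, p_1 = 8*0 + 1 = 1, q_1 = 8*1 + 0 = 8.
  i=2: a_2=5, p_2 = 5*1 + 0 = 5, q_2 = 5*8 + 1 = 41.
  i=3: a_3=5, p_3 = 5*5 + 1 = 26, q_3 = 5*41 + 8 = 213.
  i=4: a_4=3, p_4 = 3*26 + 5 = 83, q_4 = 3*213 + 41 = 680.
  i=5: a_5=4, p_5 = 4*83 + 26 = 358, q_5 = 4*680 + 213 = 2933.

0/1, 1/8, 5/41, 26/213, 83/680, 358/2933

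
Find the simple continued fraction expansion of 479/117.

Run the Euclidean algorithm on 479 and 117; the successive quotients are the partial quotients a_0, a_1, ... (each step inverts the fractional part left over by the previous one):
  479 = 4*117 + 11, so a_0 = 4.
  117 = 10*11 + 7, so a_1 = 10.
  11 = 1*7 + 4, so a_2 = 1.
  7 = 1*4 + 3, so a_3 = 1.
  4 = 1*3 + 1, so a_4 = 1.
  3 = 3*1 + 0, so a_5 = 3.
The remainder reaches 0 after 6 divisions, so the expansion has 6 partial quotients, read off in order.

[4; 10, 1, 1, 1, 3]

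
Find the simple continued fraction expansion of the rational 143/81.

Run the Euclidean algorithm on 143 and 81; the successive quotients are the partial quotients a_0, a_1, ... (each step inverts the fractional part left over by the previous one):
  143 = 1*81 + 62, so a_0 = 1.
  81 = 1*62 + 19, so a_1 = 1.
  62 = 3*19 + 5, so a_2 = 3.
  19 = 3*5 + 4, so a_3 = 3.
  5 = 1*4 + 1, so a_4 = 1.
  4 = 4*1 + 0, so a_5 = 4.
The remainder reaches 0 after 6 divisions, so the expansion has 6 partial quotients, read off in order.

[1; 1, 3, 3, 1, 4]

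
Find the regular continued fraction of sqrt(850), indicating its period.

Write x_i = (sqrt(850) + m_i)/d_i with (m_0, d_0) = (0, 1). a_0 = floor(sqrt(850)) = 29, since 29^2 = 841 <= 850 < 900 = 30^2.
Iterate m_{i+1} = d_i*a_i - m_i, d_{i+1} = (850 - m_{i+1}^2)/d_i, a_{i+1} = floor((a_0 + m_{i+1})/d_{i+1}):
  m_1 = 1*29 - 0 = 29, d_1 = (850 - 29^2)/1 = 9/1 = 9, a_1 = floor((29 + 29)/9) = 6.
  m_2 = 9*6 - 29 = 25, d_2 = (850 - 25^2)/9 = 225/9 = 25, a_2 = floor((29 + 25)/25) = 2.
  m_3 = 25*2 - 25 = 25, d_3 = (850 - 25^2)/25 = 225/25 = 9, a_3 = floor((29 + 25)/9) = 6.
  m_4 = 9*6 - 25 = 29, d_4 = (850 - 29^2)/9 = 9/9 = 1, a_4 = floor((29 + 29)/1) = 58.
  m_5 = 1*58 - 29 = 29, d_5 = (850 - 29^2)/1 = 9/1 = 9: (m_5, d_5) = (m_1, d_1) = (29, 9), so from here the quotients repeat a_1, ..., a_4; the period length is 4.
Hence the expansion of sqrt(850) is a_0 = 29 followed by the repeating block 6, 2, 6, 58 (period 4).

[29; (6, 2, 6, 58)]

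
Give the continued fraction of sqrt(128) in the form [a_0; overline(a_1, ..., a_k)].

[11; overline(3, 5, 3, 22)]

Write x_i = (sqrt(128) + m_i)/d_i with (m_0, d_0) = (0, 1). a_0 = floor(sqrt(128)) = 11, since 11^2 = 121 <= 128 < 144 = 12^2.
Iterate m_{i+1} = d_i*a_i - m_i, d_{i+1} = (128 - m_{i+1}^2)/d_i, a_{i+1} = floor((a_0 + m_{i+1})/d_{i+1}):
  m_1 = 1*11 - 0 = 11, d_1 = (128 - 11^2)/1 = 7/1 = 7, a_1 = floor((11 + 11)/7) = 3.
  m_2 = 7*3 - 11 = 10, d_2 = (128 - 10^2)/7 = 28/7 = 4, a_2 = floor((11 + 10)/4) = 5.
  m_3 = 4*5 - 10 = 10, d_3 = (128 - 10^2)/4 = 28/4 = 7, a_3 = floor((11 + 10)/7) = 3.
  m_4 = 7*3 - 10 = 11, d_4 = (128 - 11^2)/7 = 7/7 = 1, a_4 = floor((11 + 11)/1) = 22.
  m_5 = 1*22 - 11 = 11, d_5 = (128 - 11^2)/1 = 7/1 = 7: (m_5, d_5) = (m_1, d_1) = (11, 7), so from here the quotients repeat a_1, ..., a_4; the period length is 4.
Hence the expansion of sqrt(128) is a_0 = 11 followed by the repeating block 3, 5, 3, 22 (period 4).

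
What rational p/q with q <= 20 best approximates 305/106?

Expand x = 305/106 as a continued fraction with the Euclidean algorithm:
  305 = 2*106 + 93, so a_0 = 2.
  106 = 1*93 + 13, so a_1 = 1.
  93 = 7*13 + 2, so a_2 = 7.
  13 = 6*2 + 1, so a_3 = 6.
  2 = 2*1 + 0, so a_4 = 2.
so x = [2; 1, 7, 6, 2].
Convergents (p_i = a_i*p_{i-1} + p_{i-2}, q_i = a_i*q_{i-1} + q_{i-2} with p_{-2}=0, p_{-1}=1, q_{-2}=1, q_{-1}=0), until the denominator exceeds 20:
  i=0: a_0=2, p_0 = 2*1 + 0 = 2, q_0 = 2*0 + 1 = 1.
  i=1: a_1=1, p_1 = 1*2 + 1 = 3, q_1 = 1*1 + 0 = 1.
  i=2: a_2=7, p_2 = 7*3 + 2 = 23, q_2 = 7*1 + 1 = 8.
  i=3: a_3=6, p_3 = 6*23 + 3 = 141, q_3 = 6*8 + 1 = 49.
q_3 = 49 > 20, so the last convergent with denominator <= 20 is p_2/q_2 = 23/8.
The closest fraction with denominator <= 20 is either p_2/q_2 or the intermediate fraction (k*p_2 + p_1)/(k*q_2 + q_1) with the largest k >= 1 whose denominator stays <= 20; these approach x as k grows, and every other convergent or intermediate fraction in range is farther away.
Largest k: floor((20 - q_1)/q_2) = floor((20 - 1)/8) = 2.
That gives (2*23 + 3)/(2*8 + 1) = 49/17.
Compare the errors: |x - 23/8| = |305*8 - 23*106|/(106*8) = 2/848, and |x - 49/17| = |305*17 - 49*106|/(106*17) = 9/1802.
Cross-multiplying, 2*1802 = 3604 < 7632 = 9*848, so 2/848 is smaller: the convergent 23/8 is closer to x than 49/17.

23/8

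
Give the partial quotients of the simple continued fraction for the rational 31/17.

Run the Euclidean algorithm on 31 and 17; the successive quotients are the partial quotients a_0, a_1, ... (each step inverts the fractional part left over by the previous one):
  31 = 1*17 + 14, so a_0 = 1.
  17 = 1*14 + 3, so a_1 = 1.
  14 = 4*3 + 2, so a_2 = 4.
  3 = 1*2 + 1, so a_3 = 1.
  2 = 2*1 + 0, so a_4 = 2.
The remainder reaches 0 after 5 divisions, so the expansion has 5 partial quotients, read off in order.

[1; 1, 4, 1, 2]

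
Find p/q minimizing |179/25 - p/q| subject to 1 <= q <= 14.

93/13

Expand x = 179/25 as a continued fraction with the Euclidean algorithm:
  179 = 7*25 + 4, so a_0 = 7.
  25 = 6*4 + 1, so a_1 = 6.
  4 = 4*1 + 0, so a_2 = 4.
so x = [7; 6, 4].
Convergents (p_i = a_i*p_{i-1} + p_{i-2}, q_i = a_i*q_{i-1} + q_{i-2} with p_{-2}=0, p_{-1}=1, q_{-2}=1, q_{-1}=0), until the denominator exceeds 14:
  i=0: a_0=7, p_0 = 7*1 + 0 = 7, q_0 = 7*0 + 1 = 1.
  i=1: a_1=6, p_1 = 6*7 + 1 = 43, q_1 = 6*1 + 0 = 6.
  i=2: a_2=4, p_2 = 4*43 + 7 = 179, q_2 = 4*6 + 1 = 25.
q_2 = 25 > 14, so the last convergent with denominator <= 14 is p_1/q_1 = 43/6.
The closest fraction with denominator <= 14 is either p_1/q_1 or the intermediate fraction (k*p_1 + p_0)/(k*q_1 + q_0) with the largest k >= 1 whose denominator stays <= 14; these approach x as k grows, and every other convergent or intermediate fraction in range is farther away.
Largest k: floor((14 - q_0)/q_1) = floor((14 - 1)/6) = 2.
That gives (2*43 + 7)/(2*6 + 1) = 93/13.
Compare the errors: |x - 43/6| = |179*6 - 43*25|/(25*6) = 1/150, and |x - 93/13| = |179*13 - 93*25|/(25*13) = 2/325.
Cross-multiplying, 2*150 = 300 < 325 = 1*325, so 2/325 is smaller: the intermediate fraction 93/13 is closer to x than 43/6.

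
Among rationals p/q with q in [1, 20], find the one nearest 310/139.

29/13

Expand x = 310/139 as a continued fraction with the Euclidean algorithm:
  310 = 2*139 + 32, so a_0 = 2.
  139 = 4*32 + 11, so a_1 = 4.
  32 = 2*11 + 10, so a_2 = 2.
  11 = 1*10 + 1, so a_3 = 1.
  10 = 10*1 + 0, so a_4 = 10.
so x = [2; 4, 2, 1, 10].
Convergents (p_i = a_i*p_{i-1} + p_{i-2}, q_i = a_i*q_{i-1} + q_{i-2} with p_{-2}=0, p_{-1}=1, q_{-2}=1, q_{-1}=0), until the denominator exceeds 20:
  i=0: a_0=2, p_0 = 2*1 + 0 = 2, q_0 = 2*0 + 1 = 1.
  i=1: a_1=4, p_1 = 4*2 + 1 = 9, q_1 = 4*1 + 0 = 4.
  i=2: a_2=2, p_2 = 2*9 + 2 = 20, q_2 = 2*4 + 1 = 9.
  i=3: a_3=1, p_3 = 1*20 + 9 = 29, q_3 = 1*9 + 4 = 13.
  i=4: a_4=10, p_4 = 10*29 + 20 = 310, q_4 = 10*13 + 9 = 139.
q_4 = 139 > 20, so the last convergent with denominator <= 20 is p_3/q_3 = 29/13.
The closest fraction with denominator <= 20 is either p_3/q_3 or the intermediate fraction (k*p_3 + p_2)/(k*q_3 + q_2) with the largest k >= 1 whose denominator stays <= 20; these approach x as k grows, and every other convergent or intermediate fraction in range is farther away.
Largest k: floor((20 - q_2)/q_3) = floor((20 - 9)/13) = 0.
Since k = 0, no intermediate fraction beyond p_3/q_3 has denominator <= 20, so the convergent 29/13 is the closest (its error is |310*13 - 29*139|/(139*13) = 1/1807).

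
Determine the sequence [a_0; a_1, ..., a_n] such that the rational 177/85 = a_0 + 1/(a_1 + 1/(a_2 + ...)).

[2; 12, 7]

Run the Euclidean algorithm on 177 and 85; the successive quotients are the partial quotients a_0, a_1, ... (each step inverts the fractional part left over by the previous one):
  177 = 2*85 + 7, so a_0 = 2.
  85 = 12*7 + 1, so a_1 = 12.
  7 = 7*1 + 0, so a_2 = 7.
The remainder reaches 0 after 3 divisions, so the expansion has 3 partial quotients, read off in order.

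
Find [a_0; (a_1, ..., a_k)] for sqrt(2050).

[45; (3, 1, 1, 1, 1, 3, 90)]

Write x_i = (sqrt(2050) + m_i)/d_i with (m_0, d_0) = (0, 1). a_0 = floor(sqrt(2050)) = 45, since 45^2 = 2025 <= 2050 < 2116 = 46^2.
Iterate m_{i+1} = d_i*a_i - m_i, d_{i+1} = (2050 - m_{i+1}^2)/d_i, a_{i+1} = floor((a_0 + m_{i+1})/d_{i+1}):
  m_1 = 1*45 - 0 = 45, d_1 = (2050 - 45^2)/1 = 25/1 = 25, a_1 = floor((45 + 45)/25) = 3.
  m_2 = 25*3 - 45 = 30, d_2 = (2050 - 30^2)/25 = 1150/25 = 46, a_2 = floor((45 + 30)/46) = 1.
  m_3 = 46*1 - 30 = 16, d_3 = (2050 - 16^2)/46 = 1794/46 = 39, a_3 = floor((45 + 16)/39) = 1.
  m_4 = 39*1 - 16 = 23, d_4 = (2050 - 23^2)/39 = 1521/39 = 39, a_4 = floor((45 + 23)/39) = 1.
  m_5 = 39*1 - 23 = 16, d_5 = (2050 - 16^2)/39 = 1794/39 = 46, a_5 = floor((45 + 16)/46) = 1.
  m_6 = 46*1 - 16 = 30, d_6 = (2050 - 30^2)/46 = 1150/46 = 25, a_6 = floor((45 + 30)/25) = 3.
  m_7 = 25*3 - 30 = 45, d_7 = (2050 - 45^2)/25 = 25/25 = 1, a_7 = floor((45 + 45)/1) = 90.
  m_8 = 1*90 - 45 = 45, d_8 = (2050 - 45^2)/1 = 25/1 = 25: (m_8, d_8) = (m_1, d_1) = (45, 25), so from here the quotients repeat a_1, ..., a_7; the period length is 7.
Hence the expansion of sqrt(2050) is a_0 = 45 followed by the repeating block 3, 1, 1, 1, 1, 3, 90 (period 7).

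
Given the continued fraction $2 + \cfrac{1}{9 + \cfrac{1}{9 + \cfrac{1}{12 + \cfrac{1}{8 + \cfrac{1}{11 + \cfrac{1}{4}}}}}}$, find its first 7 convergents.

2/1, 19/9, 173/82, 2095/993, 16933/8026, 188358/89279, 770365/365142

Using the convergent recurrence p_i = a_i*p_{i-1} + p_{i-2}, q_i = a_i*q_{i-1} + q_{i-2} with p_{-2}=0, p_{-1}=1, q_{-2}=1, q_{-1}=0:
  i=0: a_0=2, p_0 = 2*1 + 0 = 2, q_0 = 2*0 + 1 = 1.
  i=1: a_1=9, p_1 = 9*2 + 1 = 19, q_1 = 9*1 + 0 = 9.
  i=2: a_2=9, p_2 = 9*19 + 2 = 173, q_2 = 9*9 + 1 = 82.
  i=3: a_3=12, p_3 = 12*173 + 19 = 2095, q_3 = 12*82 + 9 = 993.
  i=4: a_4=8, p_4 = 8*2095 + 173 = 16933, q_4 = 8*993 + 82 = 8026.
  i=5: a_5=11, p_5 = 11*16933 + 2095 = 188358, q_5 = 11*8026 + 993 = 89279.
  i=6: a_6=4, p_6 = 4*188358 + 16933 = 770365, q_6 = 4*89279 + 8026 = 365142.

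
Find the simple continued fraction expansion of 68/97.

Run the Euclidean algorithm on 68 and 97; the successive quotients are the partial quotients a_0, a_1, ... (each step inverts the fractional part left over by the previous one):
  68 = 0*97 + 68, so a_0 = 0.
  97 = 1*68 + 29, so a_1 = 1.
  68 = 2*29 + 10, so a_2 = 2.
  29 = 2*10 + 9, so a_3 = 2.
  10 = 1*9 + 1, so a_4 = 1.
  9 = 9*1 + 0, so a_5 = 9.
The remainder reaches 0 after 6 divisions, so the expansion has 6 partial quotients, read off in order.

[0; 1, 2, 2, 1, 9]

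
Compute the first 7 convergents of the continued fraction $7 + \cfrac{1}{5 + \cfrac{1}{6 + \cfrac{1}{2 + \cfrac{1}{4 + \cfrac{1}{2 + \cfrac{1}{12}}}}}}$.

Using the convergent recurrence p_i = a_i*p_{i-1} + p_{i-2}, q_i = a_i*q_{i-1} + q_{i-2} with p_{-2}=0, p_{-1}=1, q_{-2}=1, q_{-1}=0:
  i=0: a_0=7, p_0 = 7*1 + 0 = 7, q_0 = 7*0 + 1 = 1.
  i=1: a_1=5, p_1 = 5*7 + 1 = 36, q_1 = 5*1 + 0 = 5.
  i=2: a_2=6, p_2 = 6*36 + 7 = 223, q_2 = 6*5 + 1 = 31.
  i=3: a_3=2, p_3 = 2*223 + 36 = 482, q_3 = 2*31 + 5 = 67.
  i=4: a_4=4, p_4 = 4*482 + 223 = 2151, q_4 = 4*67 + 31 = 299.
  i=5: a_5=2, p_5 = 2*2151 + 482 = 4784, q_5 = 2*299 + 67 = 665.
  i=6: a_6=12, p_6 = 12*4784 + 2151 = 59559, q_6 = 12*665 + 299 = 8279.

7/1, 36/5, 223/31, 482/67, 2151/299, 4784/665, 59559/8279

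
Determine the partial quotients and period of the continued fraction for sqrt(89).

[9; (2, 3, 3, 2, 18)]

Write x_i = (sqrt(89) + m_i)/d_i with (m_0, d_0) = (0, 1). a_0 = floor(sqrt(89)) = 9, since 9^2 = 81 <= 89 < 100 = 10^2.
Iterate m_{i+1} = d_i*a_i - m_i, d_{i+1} = (89 - m_{i+1}^2)/d_i, a_{i+1} = floor((a_0 + m_{i+1})/d_{i+1}):
  m_1 = 1*9 - 0 = 9, d_1 = (89 - 9^2)/1 = 8/1 = 8, a_1 = floor((9 + 9)/8) = 2.
  m_2 = 8*2 - 9 = 7, d_2 = (89 - 7^2)/8 = 40/8 = 5, a_2 = floor((9 + 7)/5) = 3.
  m_3 = 5*3 - 7 = 8, d_3 = (89 - 8^2)/5 = 25/5 = 5, a_3 = floor((9 + 8)/5) = 3.
  m_4 = 5*3 - 8 = 7, d_4 = (89 - 7^2)/5 = 40/5 = 8, a_4 = floor((9 + 7)/8) = 2.
  m_5 = 8*2 - 7 = 9, d_5 = (89 - 9^2)/8 = 8/8 = 1, a_5 = floor((9 + 9)/1) = 18.
  m_6 = 1*18 - 9 = 9, d_6 = (89 - 9^2)/1 = 8/1 = 8: (m_6, d_6) = (m_1, d_1) = (9, 8), so from here the quotients repeat a_1, ..., a_5; the period length is 5.
Hence the expansion of sqrt(89) is a_0 = 9 followed by the repeating block 2, 3, 3, 2, 18 (period 5).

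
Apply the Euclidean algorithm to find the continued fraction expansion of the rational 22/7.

[3; 7]

Run the Euclidean algorithm on 22 and 7; the successive quotients are the partial quotients a_0, a_1, ... (each step inverts the fractional part left over by the previous one):
  22 = 3*7 + 1, so a_0 = 3.
  7 = 7*1 + 0, so a_1 = 7.
The remainder reaches 0 after 2 divisions, so the expansion has 2 partial quotients, read off in order.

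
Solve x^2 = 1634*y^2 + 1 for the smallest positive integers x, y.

First expand sqrt(1634) as a continued fraction. With x_i = (sqrt(1634) + m_i)/d_i and (m_0, d_0) = (0, 1): a_0 = floor(sqrt(1634)) = 40, since 40^2 = 1600 <= 1634 < 1681 = 41^2.
Iterate m_{i+1} = d_i*a_i - m_i, d_{i+1} = (1634 - m_{i+1}^2)/d_i, a_{i+1} = floor((a_0 + m_{i+1})/d_{i+1}):
  m_1 = 1*40 - 0 = 40, d_1 = (1634 - 40^2)/1 = 34/1 = 34, a_1 = floor((40 + 40)/34) = 2.
  m_2 = 34*2 - 40 = 28, d_2 = (1634 - 28^2)/34 = 850/34 = 25, a_2 = floor((40 + 28)/25) = 2.
  m_3 = 25*2 - 28 = 22, d_3 = (1634 - 22^2)/25 = 1150/25 = 46, a_3 = floor((40 + 22)/46) = 1.
  m_4 = 46*1 - 22 = 24, d_4 = (1634 - 24^2)/46 = 1058/46 = 23, a_4 = floor((40 + 24)/23) = 2.
  m_5 = 23*2 - 24 = 22, d_5 = (1634 - 22^2)/23 = 1150/23 = 50, a_5 = floor((40 + 22)/50) = 1.
  m_6 = 50*1 - 22 = 28, d_6 = (1634 - 28^2)/50 = 850/50 = 17, a_6 = floor((40 + 28)/17) = 4.
  m_7 = 17*4 - 28 = 40, d_7 = (1634 - 40^2)/17 = 34/17 = 2, a_7 = floor((40 + 40)/2) = 40.
  m_8 = 2*40 - 40 = 40, d_8 = (1634 - 40^2)/2 = 34/2 = 17, a_8 = floor((40 + 40)/17) = 4.
  m_9 = 17*4 - 40 = 28, d_9 = (1634 - 28^2)/17 = 850/17 = 50, a_9 = floor((40 + 28)/50) = 1.
  m_10 = 50*1 - 28 = 22, d_10 = (1634 - 22^2)/50 = 1150/50 = 23, a_10 = floor((40 + 22)/23) = 2.
  m_11 = 23*2 - 22 = 24, d_11 = (1634 - 24^2)/23 = 1058/23 = 46, a_11 = floor((40 + 24)/46) = 1.
  m_12 = 46*1 - 24 = 22, d_12 = (1634 - 22^2)/46 = 1150/46 = 25, a_12 = floor((40 + 22)/25) = 2.
  m_13 = 25*2 - 22 = 28, d_13 = (1634 - 28^2)/25 = 850/25 = 34, a_13 = floor((40 + 28)/34) = 2.
  m_14 = 34*2 - 28 = 40, d_14 = (1634 - 40^2)/34 = 34/34 = 1, a_14 = floor((40 + 40)/1) = 80.
  m_15 = 1*80 - 40 = 40, d_15 = (1634 - 40^2)/1 = 34/1 = 34: (m_15, d_15) = (m_1, d_1) = (40, 34), so from here the quotients repeat a_1, ..., a_14; the period length is 14.
So sqrt(1634) = [40; (2, 2, 1, 2, 1, 4, 40, 4, 1, 2, 1, 2, 2, 80)] with period length k = 14.
k is even, so the fundamental solution of x^2 - 1634y^2 = 1 is (p_{k-1}, q_{k-1}) = (p_13, q_13); compute convergents through index 13.
Convergents (p_i = a_i*p_{i-1} + p_{i-2}, q_i = a_i*q_{i-1} + q_{i-2} with p_{-2}=0, p_{-1}=1, q_{-2}=1, q_{-1}=0):
  i=0: a_0=40, p_0 = 40*1 + 0 = 40, q_0 = 40*0 + 1 = 1.
  i=1: a_1=2, p_1 = 2*40 + 1 = 81, q_1 = 2*1 + 0 = 2.
  i=2: a_2=2, p_2 = 2*81 + 40 = 202, q_2 = 2*2 + 1 = 5.
  i=3: a_3=1, p_3 = 1*202 + 81 = 283, q_3 = 1*5 + 2 = 7.
  i=4: a_4=2, p_4 = 2*283 + 202 = 768, q_4 = 2*7 + 5 = 19.
  i=5: a_5=1, p_5 = 1*768 + 283 = 1051, q_5 = 1*19 + 7 = 26.
  i=6: a_6=4, p_6 = 4*1051 + 768 = 4972, q_6 = 4*26 + 19 = 123.
  i=7: a_7=40, p_7 = 40*4972 + 1051 = 199931, q_7 = 40*123 + 26 = 4946.
  i=8: a_8=4, p_8 = 4*199931 + 4972 = 804696, q_8 = 4*4946 + 123 = 19907.
  i=9: a_9=1, p_9 = 1*804696 + 199931 = 1004627, q_9 = 1*19907 + 4946 = 24853.
  i=10: a_10=2, p_10 = 2*1004627 + 804696 = 2813950, q_10 = 2*24853 + 19907 = 69613.
  i=11: a_11=1, p_11 = 1*2813950 + 1004627 = 3818577, q_11 = 1*69613 + 24853 = 94466.
  i=12: a_12=2, p_12 = 2*3818577 + 2813950 = 10451104, q_12 = 2*94466 + 69613 = 258545.
  i=13: a_13=2, p_13 = 2*10451104 + 3818577 = 24720785, q_13 = 2*258545 + 94466 = 611556.
Check: 24720785^2 - 1634*611556^2 = 611117211016225 - 611117211016224 = 1, so (x, y) = (24720785, 611556) solves the equation, and by the theorem it is the least positive solution.

(x, y) = (24720785, 611556)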